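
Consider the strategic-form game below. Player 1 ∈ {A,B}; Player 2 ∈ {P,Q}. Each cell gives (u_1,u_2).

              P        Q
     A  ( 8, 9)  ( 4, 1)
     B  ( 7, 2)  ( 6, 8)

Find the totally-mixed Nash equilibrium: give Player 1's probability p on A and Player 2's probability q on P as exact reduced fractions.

p=3/7, q=2/3

P1 indiff ⇒ q·8+(1-q)·4 = q·7+(1-q)·6 ⇒ q(1) = (1-q)(2) ⇒ q = 2/3
P2 indiff ⇒ p·9+(1-p)·2 = p·1+(1-p)·8 ⇒ p(8) = (1-p)(6) ⇒ p = 3/7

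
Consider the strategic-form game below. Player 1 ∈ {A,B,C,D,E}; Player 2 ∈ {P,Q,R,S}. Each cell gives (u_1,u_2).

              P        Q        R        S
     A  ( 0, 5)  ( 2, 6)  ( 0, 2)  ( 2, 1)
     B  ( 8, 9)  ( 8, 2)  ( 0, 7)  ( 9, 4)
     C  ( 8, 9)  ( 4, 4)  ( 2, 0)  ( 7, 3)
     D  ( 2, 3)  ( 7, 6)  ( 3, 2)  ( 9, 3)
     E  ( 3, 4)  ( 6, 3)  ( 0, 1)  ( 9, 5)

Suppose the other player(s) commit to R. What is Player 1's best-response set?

argmax u_1 = {D}

u_1(A vs R) = 0
u_1(B vs R) = 0
u_1(C vs R) = 2
u_1(D vs R) = 3
u_1(E vs R) = 0
max payoff 3 at {D}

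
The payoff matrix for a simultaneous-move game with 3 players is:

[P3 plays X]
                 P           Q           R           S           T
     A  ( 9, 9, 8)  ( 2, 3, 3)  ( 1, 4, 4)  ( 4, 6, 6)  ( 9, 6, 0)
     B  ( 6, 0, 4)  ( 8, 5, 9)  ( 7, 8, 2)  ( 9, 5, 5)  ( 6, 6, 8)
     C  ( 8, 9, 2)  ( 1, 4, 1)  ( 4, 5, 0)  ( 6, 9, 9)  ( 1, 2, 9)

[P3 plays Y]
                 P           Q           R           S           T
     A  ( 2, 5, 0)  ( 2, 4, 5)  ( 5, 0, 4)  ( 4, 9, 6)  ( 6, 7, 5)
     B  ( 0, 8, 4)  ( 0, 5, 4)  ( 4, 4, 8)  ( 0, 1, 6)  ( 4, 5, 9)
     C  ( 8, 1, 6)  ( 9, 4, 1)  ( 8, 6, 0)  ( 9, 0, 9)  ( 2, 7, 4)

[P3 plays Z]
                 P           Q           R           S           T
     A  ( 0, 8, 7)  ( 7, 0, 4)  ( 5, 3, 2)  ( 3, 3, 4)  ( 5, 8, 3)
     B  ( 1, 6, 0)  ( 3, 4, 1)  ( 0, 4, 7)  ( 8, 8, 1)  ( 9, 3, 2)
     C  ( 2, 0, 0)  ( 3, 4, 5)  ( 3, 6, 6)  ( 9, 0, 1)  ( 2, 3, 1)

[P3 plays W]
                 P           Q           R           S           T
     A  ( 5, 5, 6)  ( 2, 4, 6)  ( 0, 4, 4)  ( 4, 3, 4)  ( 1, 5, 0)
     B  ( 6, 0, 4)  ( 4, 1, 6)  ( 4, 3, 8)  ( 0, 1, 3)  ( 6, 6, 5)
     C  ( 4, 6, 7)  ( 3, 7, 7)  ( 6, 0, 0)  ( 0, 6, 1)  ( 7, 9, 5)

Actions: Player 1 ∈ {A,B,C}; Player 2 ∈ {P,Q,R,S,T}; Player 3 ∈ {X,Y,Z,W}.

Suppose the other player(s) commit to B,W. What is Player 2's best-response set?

u_2(P vs B,W) = 0
u_2(Q vs B,W) = 1
u_2(R vs B,W) = 3
u_2(S vs B,W) = 1
u_2(T vs B,W) = 6
max payoff 6 at {T}

BR_2 = {T}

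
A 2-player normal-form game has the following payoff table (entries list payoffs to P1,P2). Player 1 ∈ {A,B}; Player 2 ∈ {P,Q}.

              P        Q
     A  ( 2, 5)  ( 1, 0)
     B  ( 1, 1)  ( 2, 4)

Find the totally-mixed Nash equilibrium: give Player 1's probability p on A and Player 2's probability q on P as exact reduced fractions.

P1 indiff ⇒ q·2+(1-q)·1 = q·1+(1-q)·2 ⇒ q(1) = (1-q)(1) ⇒ q = 1/2
P2 indiff ⇒ p·5+(1-p)·1 = p·0+(1-p)·4 ⇒ p(5) = (1-p)(3) ⇒ p = 3/8

P1 mixes 3/8 on A; P2 mixes 1/2 on P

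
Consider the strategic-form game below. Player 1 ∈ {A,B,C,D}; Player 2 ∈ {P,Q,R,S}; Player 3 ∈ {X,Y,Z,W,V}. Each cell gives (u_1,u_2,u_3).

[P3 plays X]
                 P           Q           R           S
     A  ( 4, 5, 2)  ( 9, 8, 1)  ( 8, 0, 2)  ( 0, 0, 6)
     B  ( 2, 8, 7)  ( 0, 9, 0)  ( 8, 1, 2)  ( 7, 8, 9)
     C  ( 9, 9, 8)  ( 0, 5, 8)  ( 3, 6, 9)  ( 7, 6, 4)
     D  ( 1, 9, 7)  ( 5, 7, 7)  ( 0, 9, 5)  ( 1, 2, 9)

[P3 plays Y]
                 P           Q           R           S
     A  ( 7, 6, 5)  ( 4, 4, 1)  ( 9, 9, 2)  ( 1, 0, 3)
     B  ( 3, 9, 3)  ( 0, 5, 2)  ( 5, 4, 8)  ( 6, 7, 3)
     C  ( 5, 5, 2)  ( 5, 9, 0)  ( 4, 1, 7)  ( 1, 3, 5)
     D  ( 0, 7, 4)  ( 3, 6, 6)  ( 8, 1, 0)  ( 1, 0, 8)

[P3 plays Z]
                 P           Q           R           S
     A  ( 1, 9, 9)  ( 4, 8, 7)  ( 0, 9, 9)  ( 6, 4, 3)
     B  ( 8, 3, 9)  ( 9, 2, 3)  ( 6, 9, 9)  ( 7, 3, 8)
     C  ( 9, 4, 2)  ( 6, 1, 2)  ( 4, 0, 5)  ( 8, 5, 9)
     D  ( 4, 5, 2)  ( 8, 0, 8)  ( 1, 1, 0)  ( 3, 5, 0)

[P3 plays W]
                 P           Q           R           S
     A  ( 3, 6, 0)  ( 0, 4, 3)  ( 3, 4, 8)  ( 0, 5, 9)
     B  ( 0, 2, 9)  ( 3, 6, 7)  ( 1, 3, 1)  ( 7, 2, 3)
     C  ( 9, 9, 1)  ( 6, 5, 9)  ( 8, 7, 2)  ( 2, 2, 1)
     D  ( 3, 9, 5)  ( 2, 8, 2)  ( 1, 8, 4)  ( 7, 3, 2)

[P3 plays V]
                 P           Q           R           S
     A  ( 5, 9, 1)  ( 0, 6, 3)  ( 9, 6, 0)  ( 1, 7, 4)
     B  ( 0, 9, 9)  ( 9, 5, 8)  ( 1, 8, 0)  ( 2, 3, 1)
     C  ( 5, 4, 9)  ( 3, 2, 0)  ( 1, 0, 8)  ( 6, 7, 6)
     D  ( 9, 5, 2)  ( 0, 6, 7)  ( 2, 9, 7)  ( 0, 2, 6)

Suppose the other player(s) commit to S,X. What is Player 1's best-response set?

u_1(A vs S,X) = 0
u_1(B vs S,X) = 7
u_1(C vs S,X) = 7
u_1(D vs S,X) = 1
max payoff 7 at {B,C}

BR_1 = {B,C}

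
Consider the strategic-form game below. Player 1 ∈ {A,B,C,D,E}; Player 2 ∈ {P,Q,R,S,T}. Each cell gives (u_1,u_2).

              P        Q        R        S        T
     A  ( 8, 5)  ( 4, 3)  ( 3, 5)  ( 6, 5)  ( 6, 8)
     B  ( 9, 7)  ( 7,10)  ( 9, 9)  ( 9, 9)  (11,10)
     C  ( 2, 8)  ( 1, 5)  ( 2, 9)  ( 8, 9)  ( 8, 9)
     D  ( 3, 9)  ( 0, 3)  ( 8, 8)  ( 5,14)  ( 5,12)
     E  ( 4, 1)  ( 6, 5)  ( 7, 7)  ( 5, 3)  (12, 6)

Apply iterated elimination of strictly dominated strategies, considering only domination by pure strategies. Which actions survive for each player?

Remaining: P1:{B,E} P2:{Q,R,T}

P1 drop A (B beats it: P:9>8 Q:7>4 R:9>3 S:9>6 T:11>6)
P1 drop C (B beats it: P:9>2 Q:7>1 R:9>2 S:9>8 T:11>8)
P1 drop D (B beats it: P:9>3 Q:7>0 R:9>8 S:9>5 T:11>5)
P2 drop P (Q beats it: B:10>7 E:5>1)
P2 drop S (Q beats it: B:10>9 E:5>3)
P1→{B,E} P2→{Q,R,T}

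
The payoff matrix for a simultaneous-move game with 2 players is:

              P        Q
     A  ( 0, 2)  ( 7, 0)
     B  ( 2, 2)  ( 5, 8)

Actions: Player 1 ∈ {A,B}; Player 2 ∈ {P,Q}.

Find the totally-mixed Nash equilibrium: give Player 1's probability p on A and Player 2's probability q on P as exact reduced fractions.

(p,q) = (3/4, 1/2)

P1 indiff ⇒ q·0+(1-q)·7 = q·2+(1-q)·5 ⇒ q(-2) = (1-q)(-2) ⇒ q = 1/2
P2 indiff ⇒ p·2+(1-p)·2 = p·0+(1-p)·8 ⇒ p(2) = (1-p)(6) ⇒ p = 3/4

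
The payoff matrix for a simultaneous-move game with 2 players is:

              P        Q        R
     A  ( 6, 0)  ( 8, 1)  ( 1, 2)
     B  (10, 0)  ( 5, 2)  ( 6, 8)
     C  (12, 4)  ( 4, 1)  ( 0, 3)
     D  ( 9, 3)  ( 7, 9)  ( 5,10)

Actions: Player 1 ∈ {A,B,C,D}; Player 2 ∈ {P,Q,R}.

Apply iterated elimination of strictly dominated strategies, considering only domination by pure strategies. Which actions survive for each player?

Survivors P1:{B,C} P2:{P,R}

P2 drop Q (R beats it: A:2>1 B:8>2 C:3>1 D:10>9)
P1 drop A (B beats it: P:10>6 R:6>1)
P1 drop D (B beats it: P:10>9 R:6>5)
P1→{B,C} P2→{P,R}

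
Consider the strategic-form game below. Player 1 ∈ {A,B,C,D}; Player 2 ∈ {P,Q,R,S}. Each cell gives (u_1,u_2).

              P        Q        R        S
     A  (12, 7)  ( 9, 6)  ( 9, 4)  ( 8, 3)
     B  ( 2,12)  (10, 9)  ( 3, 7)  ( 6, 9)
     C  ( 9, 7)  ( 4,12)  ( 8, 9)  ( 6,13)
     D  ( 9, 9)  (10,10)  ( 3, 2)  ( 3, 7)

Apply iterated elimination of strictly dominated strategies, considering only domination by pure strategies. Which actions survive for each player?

Remaining: P1:{A,B,D} P2:{P,Q}

P1 drop C (A beats it: P:12>9 Q:9>4 R:9>8 S:8>6)
P2 drop R (P beats it: A:7>4 B:12>7 D:9>2)
P2 drop S (P beats it: A:7>3 B:12>9 D:9>7)
P1→{A,B,D} P2→{P,Q}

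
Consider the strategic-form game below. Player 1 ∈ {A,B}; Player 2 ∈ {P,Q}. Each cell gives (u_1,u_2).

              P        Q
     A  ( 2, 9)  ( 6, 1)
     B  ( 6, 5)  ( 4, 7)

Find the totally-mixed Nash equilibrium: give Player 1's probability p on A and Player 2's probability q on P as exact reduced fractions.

P1 mixes 1/5 on A; P2 mixes 1/3 on P

P1 indiff ⇒ q·2+(1-q)·6 = q·6+(1-q)·4 ⇒ q(-4) = (1-q)(-2) ⇒ q = 1/3
P2 indiff ⇒ p·9+(1-p)·5 = p·1+(1-p)·7 ⇒ p(8) = (1-p)(2) ⇒ p = 1/5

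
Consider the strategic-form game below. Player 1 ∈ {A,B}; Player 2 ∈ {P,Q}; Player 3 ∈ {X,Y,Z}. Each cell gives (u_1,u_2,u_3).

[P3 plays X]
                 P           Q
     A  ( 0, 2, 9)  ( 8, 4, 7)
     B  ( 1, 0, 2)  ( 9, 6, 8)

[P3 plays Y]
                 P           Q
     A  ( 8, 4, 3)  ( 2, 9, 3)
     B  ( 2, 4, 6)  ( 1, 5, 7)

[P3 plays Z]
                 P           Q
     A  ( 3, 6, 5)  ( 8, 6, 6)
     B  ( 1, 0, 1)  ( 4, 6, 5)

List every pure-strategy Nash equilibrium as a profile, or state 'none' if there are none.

Nash profiles: (B,Q,X)

(A,P,X): not NE [P1→B gives 1>0; P2→Q gives 4>2]
(A,P,Y): not NE [P2→Q gives 9>4; P3→X gives 9>3]
(A,P,Z): not NE [P3→X gives 9>5]
(A,Q,X): not NE [P1→B gives 9>8]
(A,Q,Y): not NE [P3→X gives 7>3]
(A,Q,Z): not NE [P3→X gives 7>6]
(B,P,X): not NE [P2→Q gives 6>0; P3→Y gives 6>2]
(B,P,Y): not NE [P1→A gives 8>2; P2→Q gives 5>4]
(B,P,Z): not NE [P1→A gives 3>1; P2→Q gives 6>0; P3→Y gives 6>1]
(B,Q,X): NE
(B,Q,Y): not NE [P1→A gives 2>1; P3→X gives 8>7]
(B,Q,Z): not NE [P1→A gives 8>4; P3→X gives 8>5]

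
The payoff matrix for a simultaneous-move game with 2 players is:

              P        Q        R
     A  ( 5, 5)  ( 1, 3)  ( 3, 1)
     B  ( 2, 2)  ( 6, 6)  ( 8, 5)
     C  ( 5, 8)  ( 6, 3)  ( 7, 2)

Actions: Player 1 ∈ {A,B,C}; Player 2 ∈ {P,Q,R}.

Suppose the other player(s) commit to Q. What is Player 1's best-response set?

P1 best: {B,C}

u_1(A vs Q) = 1
u_1(B vs Q) = 6
u_1(C vs Q) = 6
max payoff 6 at {B,C}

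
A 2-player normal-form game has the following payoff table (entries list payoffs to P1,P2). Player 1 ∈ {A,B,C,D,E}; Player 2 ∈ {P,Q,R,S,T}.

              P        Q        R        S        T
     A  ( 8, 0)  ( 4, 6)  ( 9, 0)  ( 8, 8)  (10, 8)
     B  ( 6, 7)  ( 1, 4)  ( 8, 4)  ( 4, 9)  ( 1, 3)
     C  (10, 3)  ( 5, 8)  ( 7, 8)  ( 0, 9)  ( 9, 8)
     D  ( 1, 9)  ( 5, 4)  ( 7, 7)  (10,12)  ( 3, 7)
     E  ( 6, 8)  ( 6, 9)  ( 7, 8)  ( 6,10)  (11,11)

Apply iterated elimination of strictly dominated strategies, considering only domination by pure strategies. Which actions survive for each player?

Remaining: P1:{A,D,E} P2:{S,T}

P1 drop B (A beats it: P:8>6 Q:4>1 R:9>8 S:8>4 T:10>1)
P2 drop P (S beats it: A:8>0 C:9>3 D:12>9 E:10>8)
P2 drop Q (S beats it: A:8>6 C:9>8 D:12>4 E:10>9)
P1 drop C (A beats it: R:9>7 S:8>0 T:10>9)
P2 drop R (S beats it: A:8>0 D:12>7 E:10>8)
P1→{A,D,E} P2→{S,T}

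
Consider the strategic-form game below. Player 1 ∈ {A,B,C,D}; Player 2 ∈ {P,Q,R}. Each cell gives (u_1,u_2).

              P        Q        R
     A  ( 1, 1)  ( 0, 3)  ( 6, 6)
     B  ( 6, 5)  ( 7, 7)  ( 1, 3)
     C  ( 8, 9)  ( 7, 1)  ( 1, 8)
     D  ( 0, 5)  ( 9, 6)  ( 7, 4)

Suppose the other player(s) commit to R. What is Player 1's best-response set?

u_1(A vs R) = 6
u_1(B vs R) = 1
u_1(C vs R) = 1
u_1(D vs R) = 7
max payoff 7 at {D}

P1 best: {D}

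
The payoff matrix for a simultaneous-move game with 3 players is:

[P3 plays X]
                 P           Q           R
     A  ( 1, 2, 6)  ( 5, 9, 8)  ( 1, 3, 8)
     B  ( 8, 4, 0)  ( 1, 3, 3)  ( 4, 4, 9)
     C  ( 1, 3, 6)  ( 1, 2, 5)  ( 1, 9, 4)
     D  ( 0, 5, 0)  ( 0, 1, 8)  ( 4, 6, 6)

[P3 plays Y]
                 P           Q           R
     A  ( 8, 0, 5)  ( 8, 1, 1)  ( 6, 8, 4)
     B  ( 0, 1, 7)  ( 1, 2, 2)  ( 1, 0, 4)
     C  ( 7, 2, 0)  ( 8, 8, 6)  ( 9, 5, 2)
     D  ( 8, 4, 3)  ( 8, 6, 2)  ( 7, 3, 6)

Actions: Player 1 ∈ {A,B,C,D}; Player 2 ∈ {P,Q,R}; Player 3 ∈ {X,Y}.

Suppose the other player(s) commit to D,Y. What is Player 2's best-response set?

u_2(P vs D,Y) = 4
u_2(Q vs D,Y) = 6
u_2(R vs D,Y) = 3
max payoff 6 at {Q}

P2 best: {Q}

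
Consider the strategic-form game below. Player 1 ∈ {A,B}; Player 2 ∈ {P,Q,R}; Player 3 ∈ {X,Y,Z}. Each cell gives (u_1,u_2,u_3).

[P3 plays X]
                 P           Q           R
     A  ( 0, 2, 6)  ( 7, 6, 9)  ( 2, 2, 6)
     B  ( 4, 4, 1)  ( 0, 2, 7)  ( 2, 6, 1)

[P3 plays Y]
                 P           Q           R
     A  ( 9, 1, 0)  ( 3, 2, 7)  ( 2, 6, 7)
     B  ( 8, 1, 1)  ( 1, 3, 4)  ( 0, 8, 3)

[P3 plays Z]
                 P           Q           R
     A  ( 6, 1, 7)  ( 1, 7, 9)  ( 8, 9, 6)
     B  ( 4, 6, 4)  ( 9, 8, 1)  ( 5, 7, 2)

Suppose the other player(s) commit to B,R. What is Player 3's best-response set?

u_3(X vs B,R) = 1
u_3(Y vs B,R) = 3
u_3(Z vs B,R) = 2
max payoff 3 at {Y}

BR_3 = {Y}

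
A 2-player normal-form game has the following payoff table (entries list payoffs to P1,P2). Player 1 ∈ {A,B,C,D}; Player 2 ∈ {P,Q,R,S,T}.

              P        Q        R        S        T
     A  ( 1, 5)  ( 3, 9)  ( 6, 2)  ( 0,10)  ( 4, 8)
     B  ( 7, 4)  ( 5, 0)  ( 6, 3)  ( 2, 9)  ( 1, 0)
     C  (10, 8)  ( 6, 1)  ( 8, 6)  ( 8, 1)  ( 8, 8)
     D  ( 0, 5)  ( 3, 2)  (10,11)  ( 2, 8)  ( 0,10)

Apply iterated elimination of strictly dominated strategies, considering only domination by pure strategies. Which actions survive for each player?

Remaining: P1:{C,D} P2:{P,R,T}

P1 drop A (C beats it: P:10>1 Q:6>3 R:8>6 S:8>0 T:8>4)
P1 drop B (C beats it: P:10>7 Q:6>5 R:8>6 S:8>2 T:8>1)
P2 drop Q (P beats it: C:8>1 D:5>2)
P2 drop S (R beats it: C:6>1 D:11>8)
P1→{C,D} P2→{P,R,T}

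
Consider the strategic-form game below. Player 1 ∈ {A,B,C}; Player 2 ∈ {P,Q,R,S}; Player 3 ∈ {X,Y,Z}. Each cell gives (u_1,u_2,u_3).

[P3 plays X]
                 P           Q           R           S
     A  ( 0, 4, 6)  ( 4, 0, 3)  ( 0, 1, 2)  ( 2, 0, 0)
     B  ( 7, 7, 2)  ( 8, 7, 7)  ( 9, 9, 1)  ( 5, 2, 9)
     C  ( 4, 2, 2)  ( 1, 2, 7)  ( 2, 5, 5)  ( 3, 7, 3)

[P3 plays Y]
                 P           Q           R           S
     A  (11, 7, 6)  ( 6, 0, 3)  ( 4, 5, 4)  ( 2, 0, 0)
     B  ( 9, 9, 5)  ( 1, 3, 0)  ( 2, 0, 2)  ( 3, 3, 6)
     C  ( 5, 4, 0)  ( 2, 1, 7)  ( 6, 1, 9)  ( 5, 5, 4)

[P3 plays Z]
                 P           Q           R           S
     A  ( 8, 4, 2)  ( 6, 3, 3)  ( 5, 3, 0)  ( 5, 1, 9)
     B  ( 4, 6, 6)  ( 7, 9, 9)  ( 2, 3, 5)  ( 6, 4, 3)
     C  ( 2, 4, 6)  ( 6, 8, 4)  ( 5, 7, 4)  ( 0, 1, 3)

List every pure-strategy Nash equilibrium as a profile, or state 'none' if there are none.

(A,P,X): not NE [P1→B gives 7>0]
(A,P,Y): NE
(A,P,Z): not NE [P3→Y gives 6>2]
(A,Q,X): not NE [P1→B gives 8>4; P2→P gives 4>0]
(A,Q,Y): not NE [P2→P gives 7>0]
(A,Q,Z): not NE [P1→B gives 7>6; P2→P gives 4>3]
(A,R,X): not NE [P1→B gives 9>0; P2→P gives 4>1; P3→Y gives 4>2]
(A,R,Y): not NE [P1→C gives 6>4; P2→P gives 7>5]
(A,R,Z): not NE [P2→P gives 4>3; P3→Y gives 4>0]
(A,S,X): not NE [P1→B gives 5>2; P2→P gives 4>0; P3→Z gives 9>0]
(A,S,Y): not NE [P1→C gives 5>2; P2→P gives 7>0; P3→Z gives 9>0]
(A,S,Z): not NE [P1→B gives 6>5; P2→P gives 4>1]
(B,P,X): not NE [P2→R gives 9>7; P3→Z gives 6>2]
(B,P,Y): not NE [P1→A gives 11>9; P3→Z gives 6>5]
(B,P,Z): not NE [P1→A gives 8>4; P2→Q gives 9>6]
(B,Q,X): not NE [P2→R gives 9>7; P3→Z gives 9>7]
(B,Q,Y): not NE [P1→A gives 6>1; P2→P gives 9>3; P3→Z gives 9>0]
(B,Q,Z): NE
(B,R,X): not NE [P3→Z gives 5>1]
(B,R,Y): not NE [P1→C gives 6>2; P2→P gives 9>0; P3→Z gives 5>2]
(B,R,Z): not NE [P1→C gives 5>2; P2→Q gives 9>3]
(B,S,X): not NE [P2→R gives 9>2]
(B,S,Y): not NE [P1→C gives 5>3; P2→P gives 9>3; P3→X gives 9>6]
(B,S,Z): not NE [P2→Q gives 9>4; P3→X gives 9>3]
(C,P,X): not NE [P1→B gives 7>4; P2→S gives 7>2; P3→Z gives 6>2]
(C,P,Y): not NE [P1→A gives 11>5; P2→S gives 5>4; P3→Z gives 6>0]
(C,P,Z): not NE [P1→A gives 8>2; P2→Q gives 8>4]
(C,Q,X): not NE [P1→B gives 8>1; P2→S gives 7>2]
(C,Q,Y): not NE [P1→A gives 6>2; P2→S gives 5>1]
(C,Q,Z): not NE [P1→B gives 7>6; P3→Y gives 7>4]
(C,R,X): not NE [P1→B gives 9>2; P2→S gives 7>5; P3→Y gives 9>5]
(C,R,Y): not NE [P2→S gives 5>1]
(C,R,Z): not NE [P2→Q gives 8>7; P3→Y gives 9>4]
(C,S,X): not NE [P1→B gives 5>3; P3→Y gives 4>3]
(C,S,Y): NE
(C,S,Z): not NE [P1→B gives 6>0; P2→Q gives 8>1; P3→Y gives 4>3]

Nash profiles: (A,P,Y), (B,Q,Z), (C,S,Y)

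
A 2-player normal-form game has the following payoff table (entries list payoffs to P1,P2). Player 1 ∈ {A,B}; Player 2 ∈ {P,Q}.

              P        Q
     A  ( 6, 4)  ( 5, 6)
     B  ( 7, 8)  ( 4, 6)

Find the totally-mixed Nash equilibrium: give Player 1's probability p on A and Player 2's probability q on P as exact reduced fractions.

P1 mixes 1/2 on A; P2 mixes 1/2 on P

P1 indiff ⇒ q·6+(1-q)·5 = q·7+(1-q)·4 ⇒ q(-1) = (1-q)(-1) ⇒ q = 1/2
P2 indiff ⇒ p·4+(1-p)·8 = p·6+(1-p)·6 ⇒ p(-2) = (1-p)(-2) ⇒ p = 1/2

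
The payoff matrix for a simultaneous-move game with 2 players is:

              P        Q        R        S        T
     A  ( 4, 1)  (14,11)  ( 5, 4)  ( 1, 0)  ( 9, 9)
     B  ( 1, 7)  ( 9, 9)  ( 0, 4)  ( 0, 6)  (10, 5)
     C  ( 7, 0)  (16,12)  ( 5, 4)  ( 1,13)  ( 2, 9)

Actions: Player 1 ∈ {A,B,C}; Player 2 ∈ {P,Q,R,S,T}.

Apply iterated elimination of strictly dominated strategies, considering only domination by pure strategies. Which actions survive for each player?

Survivors P1:{A,C} P2:{Q,S}

P2 drop P (Q beats it: A:11>1 B:9>7 C:12>0)
P2 drop R (Q beats it: A:11>4 B:9>4 C:12>4)
P2 drop T (Q beats it: A:11>9 B:9>5 C:12>9)
P1 drop B (A beats it: Q:14>9 S:1>0)
P1→{A,C} P2→{Q,S}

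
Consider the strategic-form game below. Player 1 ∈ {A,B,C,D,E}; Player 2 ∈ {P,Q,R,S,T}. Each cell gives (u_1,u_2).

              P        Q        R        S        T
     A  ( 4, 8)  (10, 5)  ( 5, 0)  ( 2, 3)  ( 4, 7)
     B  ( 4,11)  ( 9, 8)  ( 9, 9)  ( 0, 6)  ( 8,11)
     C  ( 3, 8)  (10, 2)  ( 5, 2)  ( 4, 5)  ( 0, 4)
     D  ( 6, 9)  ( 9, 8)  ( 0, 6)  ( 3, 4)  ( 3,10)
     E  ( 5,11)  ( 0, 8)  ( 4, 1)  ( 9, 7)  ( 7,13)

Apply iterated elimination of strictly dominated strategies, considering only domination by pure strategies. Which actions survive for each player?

Survivors P1:{B,D,E} P2:{P,T}

P2 drop Q (P beats it: A:8>5 B:11>8 C:8>2 D:9>8 E:11>8)
P2 drop R (P beats it: A:8>0 B:11>9 C:8>2 D:9>6 E:11>1)
P1 drop A (E beats it: P:5>4 S:9>2 T:7>4)
P1 drop C (E beats it: P:5>3 S:9>4 T:7>0)
P2 drop S (P beats it: B:11>6 D:9>4 E:11>7)
P1→{B,D,E} P2→{P,T}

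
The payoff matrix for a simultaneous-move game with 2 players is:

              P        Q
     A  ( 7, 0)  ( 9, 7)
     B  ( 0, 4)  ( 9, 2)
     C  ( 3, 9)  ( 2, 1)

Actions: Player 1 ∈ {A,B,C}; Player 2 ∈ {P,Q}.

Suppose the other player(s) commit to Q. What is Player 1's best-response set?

argmax u_1 = {A,B}

u_1(A vs Q) = 9
u_1(B vs Q) = 9
u_1(C vs Q) = 2
max payoff 9 at {A,B}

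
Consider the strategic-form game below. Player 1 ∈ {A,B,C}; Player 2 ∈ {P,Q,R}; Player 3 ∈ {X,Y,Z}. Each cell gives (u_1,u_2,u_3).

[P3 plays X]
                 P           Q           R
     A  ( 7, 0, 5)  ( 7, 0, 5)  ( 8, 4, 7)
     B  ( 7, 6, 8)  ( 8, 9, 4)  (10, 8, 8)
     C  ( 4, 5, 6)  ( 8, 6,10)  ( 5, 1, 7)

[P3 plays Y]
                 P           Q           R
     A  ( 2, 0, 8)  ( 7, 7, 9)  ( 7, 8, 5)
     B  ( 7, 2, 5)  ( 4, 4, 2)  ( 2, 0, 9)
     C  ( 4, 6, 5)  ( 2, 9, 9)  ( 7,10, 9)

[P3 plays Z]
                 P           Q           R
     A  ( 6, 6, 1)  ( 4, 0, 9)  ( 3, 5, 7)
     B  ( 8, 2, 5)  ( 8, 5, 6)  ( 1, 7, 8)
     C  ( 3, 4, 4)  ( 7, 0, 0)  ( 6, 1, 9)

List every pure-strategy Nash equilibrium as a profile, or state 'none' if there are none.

NE set: (C,Q,X), (C,R,Y)

(A,P,X): not NE [P2→R gives 4>0; P3→Y gives 8>5]
(A,P,Y): not NE [P1→B gives 7>2; P2→R gives 8>0]
(A,P,Z): not NE [P1→B gives 8>6; P3→Y gives 8>1]
(A,Q,X): not NE [P1→C gives 8>7; P2→R gives 4>0; P3→Z gives 9>5]
(A,Q,Y): not NE [P2→R gives 8>7]
(A,Q,Z): not NE [P1→B gives 8>4; P2→P gives 6>0]
(A,R,X): not NE [P1→B gives 10>8]
(A,R,Y): not NE [P3→Z gives 7>5]
(A,R,Z): not NE [P1→C gives 6>3; P2→P gives 6>5]
(B,P,X): not NE [P2→Q gives 9>6]
(B,P,Y): not NE [P2→Q gives 4>2; P3→X gives 8>5]
(B,P,Z): not NE [P2→R gives 7>2; P3→X gives 8>5]
(B,Q,X): not NE [P3→Z gives 6>4]
(B,Q,Y): not NE [P1→A gives 7>4; P3→Z gives 6>2]
(B,Q,Z): not NE [P2→R gives 7>5]
(B,R,X): not NE [P2→Q gives 9>8; P3→Y gives 9>8]
(B,R,Y): not NE [P1→C gives 7>2; P2→Q gives 4>0]
(B,R,Z): not NE [P1→C gives 6>1; P3→Y gives 9>8]
(C,P,X): not NE [P1→B gives 7>4; P2→Q gives 6>5]
(C,P,Y): not NE [P1→B gives 7>4; P2→R gives 10>6; P3→X gives 6>5]
(C,P,Z): not NE [P1→B gives 8>3; P3→X gives 6>4]
(C,Q,X): NE
(C,Q,Y): not NE [P1→A gives 7>2; P2→R gives 10>9; P3→X gives 10>9]
(C,Q,Z): not NE [P1→B gives 8>7; P2→P gives 4>0; P3→X gives 10>0]
(C,R,X): not NE [P1→B gives 10>5; P2→Q gives 6>1; P3→Z gives 9>7]
(C,R,Y): NE
(C,R,Z): not NE [P2→P gives 4>1]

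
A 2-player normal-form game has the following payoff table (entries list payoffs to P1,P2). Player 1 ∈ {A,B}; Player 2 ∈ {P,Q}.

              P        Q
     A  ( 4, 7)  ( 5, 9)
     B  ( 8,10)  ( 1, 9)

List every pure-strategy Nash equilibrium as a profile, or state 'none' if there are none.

(A,P): not NE [P1→B gives 8>4; P2→Q gives 9>7]
(A,Q): NE
(B,P): NE
(B,Q): not NE [P1→A gives 5>1; P2→P gives 10>9]

Nash profiles: (A,Q), (B,P)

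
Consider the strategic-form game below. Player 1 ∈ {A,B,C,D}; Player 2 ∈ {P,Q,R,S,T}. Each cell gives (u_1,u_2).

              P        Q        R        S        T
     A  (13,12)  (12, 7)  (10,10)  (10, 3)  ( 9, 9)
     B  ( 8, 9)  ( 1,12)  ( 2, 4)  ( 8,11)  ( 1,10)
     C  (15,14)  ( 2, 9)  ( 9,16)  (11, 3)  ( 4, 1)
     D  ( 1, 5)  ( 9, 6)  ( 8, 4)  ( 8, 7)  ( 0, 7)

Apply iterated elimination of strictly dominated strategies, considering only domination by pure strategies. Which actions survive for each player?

P1 drop B (A beats it: P:13>8 Q:12>1 R:10>2 S:10>8 T:9>1)
P1 drop D (A beats it: P:13>1 Q:12>9 R:10>8 S:10>8 T:9>0)
P2 drop Q (P beats it: A:12>7 C:14>9)
P2 drop S (P beats it: A:12>3 C:14>3)
P2 drop T (P beats it: A:12>9 C:14>1)
P1→{A,C} P2→{P,R}

IESDS → P1:{A,C} P2:{P,R}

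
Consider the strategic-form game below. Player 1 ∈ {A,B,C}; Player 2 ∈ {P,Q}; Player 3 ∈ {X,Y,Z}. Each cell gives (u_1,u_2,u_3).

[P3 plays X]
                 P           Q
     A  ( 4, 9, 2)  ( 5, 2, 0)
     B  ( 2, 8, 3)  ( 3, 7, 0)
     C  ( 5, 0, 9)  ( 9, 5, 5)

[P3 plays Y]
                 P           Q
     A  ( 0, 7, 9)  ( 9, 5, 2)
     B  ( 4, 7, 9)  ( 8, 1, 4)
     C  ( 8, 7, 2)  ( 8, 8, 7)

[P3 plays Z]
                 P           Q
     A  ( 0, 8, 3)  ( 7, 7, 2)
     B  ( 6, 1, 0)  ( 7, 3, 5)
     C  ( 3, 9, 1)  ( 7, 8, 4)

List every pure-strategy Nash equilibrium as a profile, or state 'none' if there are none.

NE set: (B,Q,Z)

(A,P,X): not NE [P1→C gives 5>4; P3→Y gives 9>2]
(A,P,Y): not NE [P1→C gives 8>0]
(A,P,Z): not NE [P1→B gives 6>0; P3→Y gives 9>3]
(A,Q,X): not NE [P1→C gives 9>5; P2→P gives 9>2; P3→Z gives 2>0]
(A,Q,Y): not NE [P2→P gives 7>5]
(A,Q,Z): not NE [P2→P gives 8>7]
(B,P,X): not NE [P1→C gives 5>2; P3→Y gives 9>3]
(B,P,Y): not NE [P1→C gives 8>4]
(B,P,Z): not NE [P2→Q gives 3>1; P3→Y gives 9>0]
(B,Q,X): not NE [P1→C gives 9>3; P2→P gives 8>7; P3→Z gives 5>0]
(B,Q,Y): not NE [P1→A gives 9>8; P2→P gives 7>1; P3→Z gives 5>4]
(B,Q,Z): NE
(C,P,X): not NE [P2→Q gives 5>0]
(C,P,Y): not NE [P2→Q gives 8>7; P3→X gives 9>2]
(C,P,Z): not NE [P1→B gives 6>3; P3→X gives 9>1]
(C,Q,X): not NE [P3→Y gives 7>5]
(C,Q,Y): not NE [P1→A gives 9>8]
(C,Q,Z): not NE [P2→P gives 9>8; P3→Y gives 7>4]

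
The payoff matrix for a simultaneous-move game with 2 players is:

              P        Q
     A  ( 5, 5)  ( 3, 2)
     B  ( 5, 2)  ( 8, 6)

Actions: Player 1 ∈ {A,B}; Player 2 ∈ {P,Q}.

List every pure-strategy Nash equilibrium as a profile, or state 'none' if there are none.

(A,P): NE
(A,Q): not NE [P1→B gives 8>3; P2→P gives 5>2]
(B,P): not NE [P2→Q gives 6>2]
(B,Q): NE

PSNE = {(A,P), (B,Q)}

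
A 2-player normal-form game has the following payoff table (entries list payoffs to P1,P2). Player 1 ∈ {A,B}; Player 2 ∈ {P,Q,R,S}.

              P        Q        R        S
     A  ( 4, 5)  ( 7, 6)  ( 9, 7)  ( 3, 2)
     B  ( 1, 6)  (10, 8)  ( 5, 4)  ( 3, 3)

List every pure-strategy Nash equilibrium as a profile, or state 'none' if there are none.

(A,P): not NE [P2→R gives 7>5]
(A,Q): not NE [P1→B gives 10>7; P2→R gives 7>6]
(A,R): NE
(A,S): not NE [P2→R gives 7>2]
(B,P): not NE [P1→A gives 4>1; P2→Q gives 8>6]
(B,Q): NE
(B,R): not NE [P1→A gives 9>5; P2→Q gives 8>4]
(B,S): not NE [P2→Q gives 8>3]

NE set: (A,R), (B,Q)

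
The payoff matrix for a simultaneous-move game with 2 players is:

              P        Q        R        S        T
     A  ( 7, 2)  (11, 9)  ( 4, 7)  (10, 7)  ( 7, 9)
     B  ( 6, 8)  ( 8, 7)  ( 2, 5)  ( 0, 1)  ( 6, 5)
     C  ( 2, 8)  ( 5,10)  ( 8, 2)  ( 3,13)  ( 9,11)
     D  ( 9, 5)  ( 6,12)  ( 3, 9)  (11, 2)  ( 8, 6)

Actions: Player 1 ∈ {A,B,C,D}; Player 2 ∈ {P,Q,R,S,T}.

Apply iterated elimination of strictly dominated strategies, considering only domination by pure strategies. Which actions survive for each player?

P1 drop B (A beats it: P:7>6 Q:11>8 R:4>2 S:10>0 T:7>6)
P2 drop P (Q beats it: A:9>2 C:10>8 D:12>5)
P2 drop R (Q beats it: A:9>7 C:10>2 D:12>9)
P1→{A,C,D} P2→{Q,S,T}

IESDS → P1:{A,C,D} P2:{Q,S,T}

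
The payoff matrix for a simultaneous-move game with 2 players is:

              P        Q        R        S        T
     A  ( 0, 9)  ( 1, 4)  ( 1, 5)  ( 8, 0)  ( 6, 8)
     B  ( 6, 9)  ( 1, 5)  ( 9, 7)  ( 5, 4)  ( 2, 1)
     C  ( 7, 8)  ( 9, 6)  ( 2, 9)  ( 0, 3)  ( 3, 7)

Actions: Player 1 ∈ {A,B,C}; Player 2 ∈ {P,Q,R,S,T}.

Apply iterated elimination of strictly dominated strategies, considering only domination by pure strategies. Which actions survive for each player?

Remaining: P1:{B,C} P2:{P,R}

P2 drop Q (P beats it: A:9>4 B:9>5 C:8>6)
P2 drop S (P beats it: A:9>0 B:9>4 C:8>3)
P2 drop T (P beats it: A:9>8 B:9>1 C:8>7)
P1 drop A (B beats it: P:6>0 R:9>1)
P1→{B,C} P2→{P,R}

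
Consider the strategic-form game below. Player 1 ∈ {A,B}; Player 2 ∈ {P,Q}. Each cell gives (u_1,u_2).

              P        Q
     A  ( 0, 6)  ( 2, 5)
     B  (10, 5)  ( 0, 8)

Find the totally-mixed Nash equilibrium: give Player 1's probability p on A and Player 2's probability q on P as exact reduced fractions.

P1 indiff ⇒ q·0+(1-q)·2 = q·10+(1-q)·0 ⇒ q(-10) = (1-q)(-2) ⇒ q = 1/6
P2 indiff ⇒ p·6+(1-p)·5 = p·5+(1-p)·8 ⇒ p(1) = (1-p)(3) ⇒ p = 3/4

(p,q) = (3/4, 1/6)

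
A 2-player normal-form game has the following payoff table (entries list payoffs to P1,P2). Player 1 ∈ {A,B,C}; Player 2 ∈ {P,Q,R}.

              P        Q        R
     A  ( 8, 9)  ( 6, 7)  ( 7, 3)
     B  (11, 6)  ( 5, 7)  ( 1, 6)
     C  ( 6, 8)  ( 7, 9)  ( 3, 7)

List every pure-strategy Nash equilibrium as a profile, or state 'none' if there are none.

NE set: (C,Q)

(A,P): not NE [P1→B gives 11>8]
(A,Q): not NE [P1→C gives 7>6; P2→P gives 9>7]
(A,R): not NE [P2→P gives 9>3]
(B,P): not NE [P2→Q gives 7>6]
(B,Q): not NE [P1→C gives 7>5]
(B,R): not NE [P1→A gives 7>1; P2→Q gives 7>6]
(C,P): not NE [P1→B gives 11>6; P2→Q gives 9>8]
(C,Q): NE
(C,R): not NE [P1→A gives 7>3; P2→Q gives 9>7]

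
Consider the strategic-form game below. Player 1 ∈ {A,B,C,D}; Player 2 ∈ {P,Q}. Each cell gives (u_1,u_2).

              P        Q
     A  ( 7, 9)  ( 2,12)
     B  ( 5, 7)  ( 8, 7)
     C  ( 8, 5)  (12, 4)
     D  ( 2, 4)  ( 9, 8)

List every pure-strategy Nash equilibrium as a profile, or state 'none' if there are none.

Nash profiles: (C,P)

(A,P): not NE [P1→C gives 8>7; P2→Q gives 12>9]
(A,Q): not NE [P1→C gives 12>2]
(B,P): not NE [P1→C gives 8>5]
(B,Q): not NE [P1→C gives 12>8]
(C,P): NE
(C,Q): not NE [P2→P gives 5>4]
(D,P): not NE [P1→C gives 8>2; P2→Q gives 8>4]
(D,Q): not NE [P1→C gives 12>9]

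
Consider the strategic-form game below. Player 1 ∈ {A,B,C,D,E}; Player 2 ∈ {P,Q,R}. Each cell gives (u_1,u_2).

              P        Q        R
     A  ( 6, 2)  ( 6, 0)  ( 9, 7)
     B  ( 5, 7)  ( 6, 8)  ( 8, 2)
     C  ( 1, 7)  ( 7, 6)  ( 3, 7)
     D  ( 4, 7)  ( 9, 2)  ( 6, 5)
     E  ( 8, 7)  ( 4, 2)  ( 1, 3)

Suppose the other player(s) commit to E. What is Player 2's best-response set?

u_2(P vs E) = 7
u_2(Q vs E) = 2
u_2(R vs E) = 3
max payoff 7 at {P}

BR_2 = {P}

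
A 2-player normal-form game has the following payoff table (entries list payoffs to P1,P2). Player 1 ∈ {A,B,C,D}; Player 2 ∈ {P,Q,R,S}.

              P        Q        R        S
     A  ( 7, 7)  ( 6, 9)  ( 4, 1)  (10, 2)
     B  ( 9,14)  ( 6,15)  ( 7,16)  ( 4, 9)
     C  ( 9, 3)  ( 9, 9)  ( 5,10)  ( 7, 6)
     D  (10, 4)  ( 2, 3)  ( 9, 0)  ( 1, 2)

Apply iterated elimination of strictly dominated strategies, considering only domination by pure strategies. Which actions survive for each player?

Remaining: P1:{B,C,D} P2:{P,Q,R}

P2 drop S (Q beats it: A:9>2 B:15>9 C:9>6 D:3>2)
P1 drop A (C beats it: P:9>7 Q:9>6 R:5>4)
P1→{B,C,D} P2→{P,Q,R}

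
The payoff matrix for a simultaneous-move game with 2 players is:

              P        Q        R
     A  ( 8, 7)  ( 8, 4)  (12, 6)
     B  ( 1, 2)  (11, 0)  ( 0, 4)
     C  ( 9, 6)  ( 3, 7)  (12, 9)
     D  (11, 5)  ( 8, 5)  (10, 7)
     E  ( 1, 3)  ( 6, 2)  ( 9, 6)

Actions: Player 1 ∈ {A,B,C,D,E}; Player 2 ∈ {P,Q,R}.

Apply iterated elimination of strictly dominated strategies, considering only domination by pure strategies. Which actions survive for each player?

Remaining: P1:{A,C,D} P2:{P,R}

P1 drop E (A beats it: P:8>1 Q:8>6 R:12>9)
P2 drop Q (R beats it: A:6>4 B:4>0 C:9>7 D:7>5)
P1 drop B (A beats it: P:8>1 R:12>0)
P1→{A,C,D} P2→{P,R}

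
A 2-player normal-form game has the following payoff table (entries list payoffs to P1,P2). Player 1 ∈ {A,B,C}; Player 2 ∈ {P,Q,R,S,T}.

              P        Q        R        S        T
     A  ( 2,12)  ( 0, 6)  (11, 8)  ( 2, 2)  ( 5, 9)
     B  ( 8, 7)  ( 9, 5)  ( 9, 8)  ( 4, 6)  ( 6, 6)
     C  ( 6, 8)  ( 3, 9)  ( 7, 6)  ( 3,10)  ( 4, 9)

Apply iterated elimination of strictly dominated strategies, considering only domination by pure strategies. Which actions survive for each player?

P1 drop C (B beats it: P:8>6 Q:9>3 R:9>7 S:4>3 T:6>4)
P2 drop Q (P beats it: A:12>6 B:7>5)
P2 drop S (P beats it: A:12>2 B:7>6)
P2 drop T (P beats it: A:12>9 B:7>6)
P1→{A,B} P2→{P,R}

IESDS → P1:{A,B} P2:{P,R}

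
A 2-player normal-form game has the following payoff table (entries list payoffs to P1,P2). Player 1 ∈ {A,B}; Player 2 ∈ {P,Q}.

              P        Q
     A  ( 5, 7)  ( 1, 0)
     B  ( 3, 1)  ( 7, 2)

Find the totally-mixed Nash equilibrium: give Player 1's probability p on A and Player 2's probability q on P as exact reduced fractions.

P1 indiff ⇒ q·5+(1-q)·1 = q·3+(1-q)·7 ⇒ q(2) = (1-q)(6) ⇒ q = 3/4
P2 indiff ⇒ p·7+(1-p)·1 = p·0+(1-p)·2 ⇒ p(7) = (1-p)(1) ⇒ p = 1/8

(p,q) = (1/8, 3/4)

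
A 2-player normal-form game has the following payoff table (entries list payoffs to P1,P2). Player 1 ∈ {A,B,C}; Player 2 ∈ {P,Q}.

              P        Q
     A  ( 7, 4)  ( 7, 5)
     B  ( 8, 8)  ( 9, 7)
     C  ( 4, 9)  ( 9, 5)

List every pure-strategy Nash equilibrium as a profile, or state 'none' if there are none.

(A,P): not NE [P1→B gives 8>7; P2→Q gives 5>4]
(A,Q): not NE [P1→C gives 9>7]
(B,P): NE
(B,Q): not NE [P2→P gives 8>7]
(C,P): not NE [P1→B gives 8>4]
(C,Q): not NE [P2→P gives 9>5]

PSNE = {(B,P)}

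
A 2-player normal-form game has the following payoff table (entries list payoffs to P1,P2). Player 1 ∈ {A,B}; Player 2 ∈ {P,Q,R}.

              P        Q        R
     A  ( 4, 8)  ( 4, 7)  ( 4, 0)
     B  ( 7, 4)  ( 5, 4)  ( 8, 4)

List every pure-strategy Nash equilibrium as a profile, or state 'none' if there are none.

Nash profiles: (B,P), (B,Q), (B,R)

(A,P): not NE [P1→B gives 7>4]
(A,Q): not NE [P1→B gives 5>4; P2→P gives 8>7]
(A,R): not NE [P1→B gives 8>4; P2→P gives 8>0]
(B,P): NE
(B,Q): NE
(B,R): NE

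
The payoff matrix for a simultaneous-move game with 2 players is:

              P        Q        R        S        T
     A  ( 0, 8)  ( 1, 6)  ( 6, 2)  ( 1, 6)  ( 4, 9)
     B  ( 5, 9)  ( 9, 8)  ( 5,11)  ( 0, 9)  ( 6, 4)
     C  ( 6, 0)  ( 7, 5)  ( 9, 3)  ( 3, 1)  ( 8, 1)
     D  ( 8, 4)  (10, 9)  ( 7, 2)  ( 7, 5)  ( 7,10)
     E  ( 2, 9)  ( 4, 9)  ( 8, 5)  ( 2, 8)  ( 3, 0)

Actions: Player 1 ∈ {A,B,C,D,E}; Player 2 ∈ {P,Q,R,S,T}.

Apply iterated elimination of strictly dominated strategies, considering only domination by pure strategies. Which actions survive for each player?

Remaining: P1:{C,D} P2:{Q,T}

P1 drop A (C beats it: P:6>0 Q:7>1 R:9>6 S:3>1 T:8>4)
P1 drop B (D beats it: P:8>5 Q:10>9 R:7>5 S:7>0 T:7>6)
P1 drop E (C beats it: P:6>2 Q:7>4 R:9>8 S:3>2 T:8>3)
P2 drop P (Q beats it: C:5>0 D:9>4)
P2 drop R (Q beats it: C:5>3 D:9>2)
P2 drop S (Q beats it: C:5>1 D:9>5)
P1→{C,D} P2→{Q,T}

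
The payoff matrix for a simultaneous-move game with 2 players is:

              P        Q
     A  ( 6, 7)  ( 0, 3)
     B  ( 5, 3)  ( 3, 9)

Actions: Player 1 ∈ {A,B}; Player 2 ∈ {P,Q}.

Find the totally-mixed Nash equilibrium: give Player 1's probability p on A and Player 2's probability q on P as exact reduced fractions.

P1 indiff ⇒ q·6+(1-q)·0 = q·5+(1-q)·3 ⇒ q(1) = (1-q)(3) ⇒ q = 3/4
P2 indiff ⇒ p·7+(1-p)·3 = p·3+(1-p)·9 ⇒ p(4) = (1-p)(6) ⇒ p = 3/5

(p,q) = (3/5, 3/4)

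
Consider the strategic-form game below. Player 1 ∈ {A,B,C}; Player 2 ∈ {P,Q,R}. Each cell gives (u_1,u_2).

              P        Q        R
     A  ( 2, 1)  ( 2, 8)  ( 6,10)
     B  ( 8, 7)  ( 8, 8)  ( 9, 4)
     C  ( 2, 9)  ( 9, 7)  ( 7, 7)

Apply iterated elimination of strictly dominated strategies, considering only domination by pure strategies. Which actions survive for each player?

P1 drop A (B beats it: P:8>2 Q:8>2 R:9>6)
P2 drop R (P beats it: B:7>4 C:9>7)
P1→{B,C} P2→{P,Q}

Remaining: P1:{B,C} P2:{P,Q}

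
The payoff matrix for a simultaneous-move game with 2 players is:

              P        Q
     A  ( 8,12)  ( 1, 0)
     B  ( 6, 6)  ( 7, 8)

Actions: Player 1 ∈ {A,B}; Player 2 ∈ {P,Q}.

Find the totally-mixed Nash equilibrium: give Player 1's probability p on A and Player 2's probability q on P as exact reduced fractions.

P1 indiff ⇒ q·8+(1-q)·1 = q·6+(1-q)·7 ⇒ q(2) = (1-q)(6) ⇒ q = 3/4
P2 indiff ⇒ p·12+(1-p)·6 = p·0+(1-p)·8 ⇒ p(12) = (1-p)(2) ⇒ p = 1/7

P1 mixes 1/7 on A; P2 mixes 3/4 on P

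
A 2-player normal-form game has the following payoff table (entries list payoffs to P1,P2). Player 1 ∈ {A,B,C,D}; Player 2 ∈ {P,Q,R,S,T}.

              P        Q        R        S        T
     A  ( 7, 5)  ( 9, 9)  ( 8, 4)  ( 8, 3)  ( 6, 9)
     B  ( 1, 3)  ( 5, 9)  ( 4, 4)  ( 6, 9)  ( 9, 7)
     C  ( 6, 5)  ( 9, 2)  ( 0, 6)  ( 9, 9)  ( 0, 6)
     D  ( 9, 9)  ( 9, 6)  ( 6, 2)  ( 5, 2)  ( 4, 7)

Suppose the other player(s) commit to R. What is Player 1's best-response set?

u_1(A vs R) = 8
u_1(B vs R) = 4
u_1(C vs R) = 0
u_1(D vs R) = 6
max payoff 8 at {A}

argmax u_1 = {A}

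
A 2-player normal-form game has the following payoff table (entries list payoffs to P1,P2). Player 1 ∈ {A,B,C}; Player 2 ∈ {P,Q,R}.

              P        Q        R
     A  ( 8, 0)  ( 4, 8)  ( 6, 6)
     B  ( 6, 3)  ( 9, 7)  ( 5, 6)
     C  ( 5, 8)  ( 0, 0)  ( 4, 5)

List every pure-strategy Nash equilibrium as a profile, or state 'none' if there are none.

(A,P): not NE [P2→Q gives 8>0]
(A,Q): not NE [P1→B gives 9>4]
(A,R): not NE [P2→Q gives 8>6]
(B,P): not NE [P1→A gives 8>6; P2→Q gives 7>3]
(B,Q): NE
(B,R): not NE [P1→A gives 6>5; P2→Q gives 7>6]
(C,P): not NE [P1→A gives 8>5]
(C,Q): not NE [P1→B gives 9>0; P2→P gives 8>0]
(C,R): not NE [P1→A gives 6>4; P2→P gives 8>5]

NE set: (B,Q)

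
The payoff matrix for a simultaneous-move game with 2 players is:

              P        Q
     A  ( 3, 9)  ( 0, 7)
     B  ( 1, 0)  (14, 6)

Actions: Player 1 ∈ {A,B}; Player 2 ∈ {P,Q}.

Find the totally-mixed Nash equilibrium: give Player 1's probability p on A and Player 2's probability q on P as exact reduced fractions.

P1 mixes 3/4 on A; P2 mixes 7/8 on P

P1 indiff ⇒ q·3+(1-q)·0 = q·1+(1-q)·14 ⇒ q(2) = (1-q)(14) ⇒ q = 7/8
P2 indiff ⇒ p·9+(1-p)·0 = p·7+(1-p)·6 ⇒ p(2) = (1-p)(6) ⇒ p = 3/4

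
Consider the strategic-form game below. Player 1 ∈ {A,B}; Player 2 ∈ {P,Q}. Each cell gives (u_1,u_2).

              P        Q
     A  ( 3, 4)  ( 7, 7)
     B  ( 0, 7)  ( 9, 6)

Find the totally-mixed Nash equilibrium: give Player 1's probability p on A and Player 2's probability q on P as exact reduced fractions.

P1 indiff ⇒ q·3+(1-q)·7 = q·0+(1-q)·9 ⇒ q(3) = (1-q)(2) ⇒ q = 2/5
P2 indiff ⇒ p·4+(1-p)·7 = p·7+(1-p)·6 ⇒ p(-3) = (1-p)(-1) ⇒ p = 1/4

p=1/4, q=2/5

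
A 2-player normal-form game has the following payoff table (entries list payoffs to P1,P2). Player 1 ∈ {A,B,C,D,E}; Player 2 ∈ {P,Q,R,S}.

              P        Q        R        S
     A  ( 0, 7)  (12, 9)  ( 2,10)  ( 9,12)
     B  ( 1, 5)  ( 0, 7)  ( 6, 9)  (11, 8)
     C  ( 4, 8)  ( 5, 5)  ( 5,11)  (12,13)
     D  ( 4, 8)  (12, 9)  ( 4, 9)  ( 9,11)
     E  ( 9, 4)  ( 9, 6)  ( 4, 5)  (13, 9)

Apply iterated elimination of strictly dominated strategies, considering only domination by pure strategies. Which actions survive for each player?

P2 drop P (R beats it: A:10>7 B:9>5 C:11>8 D:9>8 E:5>4)
P2 drop Q (S beats it: A:12>9 B:8>7 C:13>5 D:11>9 E:9>6)
P1 drop A (B beats it: R:6>2 S:11>9)
P1 drop D (B beats it: R:6>4 S:11>9)
P1→{B,C,E} P2→{R,S}

IESDS → P1:{B,C,E} P2:{R,S}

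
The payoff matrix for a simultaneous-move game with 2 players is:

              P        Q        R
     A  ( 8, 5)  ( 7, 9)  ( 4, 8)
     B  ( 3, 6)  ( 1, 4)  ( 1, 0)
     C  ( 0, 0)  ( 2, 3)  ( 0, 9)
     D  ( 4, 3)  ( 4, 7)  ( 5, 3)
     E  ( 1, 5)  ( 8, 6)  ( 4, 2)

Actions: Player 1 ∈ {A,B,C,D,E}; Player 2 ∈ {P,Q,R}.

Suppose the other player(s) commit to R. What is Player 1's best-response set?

u_1(A vs R) = 4
u_1(B vs R) = 1
u_1(C vs R) = 0
u_1(D vs R) = 5
u_1(E vs R) = 4
max payoff 5 at {D}

P1 best: {D}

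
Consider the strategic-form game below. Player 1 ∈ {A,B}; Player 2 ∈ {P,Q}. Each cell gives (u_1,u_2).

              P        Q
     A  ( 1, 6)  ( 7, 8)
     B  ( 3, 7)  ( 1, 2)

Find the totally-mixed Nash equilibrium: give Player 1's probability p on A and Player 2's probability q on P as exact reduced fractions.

P1 mixes 5/7 on A; P2 mixes 3/4 on P

P1 indiff ⇒ q·1+(1-q)·7 = q·3+(1-q)·1 ⇒ q(-2) = (1-q)(-6) ⇒ q = 3/4
P2 indiff ⇒ p·6+(1-p)·7 = p·8+(1-p)·2 ⇒ p(-2) = (1-p)(-5) ⇒ p = 5/7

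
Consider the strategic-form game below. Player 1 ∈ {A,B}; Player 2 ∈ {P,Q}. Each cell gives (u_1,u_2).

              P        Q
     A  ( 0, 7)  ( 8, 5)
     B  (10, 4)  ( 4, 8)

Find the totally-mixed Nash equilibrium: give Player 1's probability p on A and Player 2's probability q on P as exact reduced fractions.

P1 indiff ⇒ q·0+(1-q)·8 = q·10+(1-q)·4 ⇒ q(-10) = (1-q)(-4) ⇒ q = 2/7
P2 indiff ⇒ p·7+(1-p)·4 = p·5+(1-p)·8 ⇒ p(2) = (1-p)(4) ⇒ p = 2/3

P1 mixes 2/3 on A; P2 mixes 2/7 on P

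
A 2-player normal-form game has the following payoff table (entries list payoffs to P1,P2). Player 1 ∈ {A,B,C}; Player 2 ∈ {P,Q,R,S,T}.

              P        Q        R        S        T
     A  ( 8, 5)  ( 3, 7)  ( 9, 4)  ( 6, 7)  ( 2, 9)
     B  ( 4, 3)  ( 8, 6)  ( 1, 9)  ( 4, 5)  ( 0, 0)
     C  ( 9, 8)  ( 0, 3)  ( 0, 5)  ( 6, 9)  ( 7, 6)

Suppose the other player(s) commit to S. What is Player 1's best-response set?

P1 best: {A,C}

u_1(A vs S) = 6
u_1(B vs S) = 4
u_1(C vs S) = 6
max payoff 6 at {A,C}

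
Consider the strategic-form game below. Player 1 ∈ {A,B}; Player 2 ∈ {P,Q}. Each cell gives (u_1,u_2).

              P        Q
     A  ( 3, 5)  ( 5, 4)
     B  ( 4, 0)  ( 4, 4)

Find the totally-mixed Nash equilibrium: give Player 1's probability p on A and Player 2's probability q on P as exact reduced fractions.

P1 indiff ⇒ q·3+(1-q)·5 = q·4+(1-q)·4 ⇒ q(-1) = (1-q)(-1) ⇒ q = 1/2
P2 indiff ⇒ p·5+(1-p)·0 = p·4+(1-p)·4 ⇒ p(1) = (1-p)(4) ⇒ p = 4/5

p=4/5, q=1/2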